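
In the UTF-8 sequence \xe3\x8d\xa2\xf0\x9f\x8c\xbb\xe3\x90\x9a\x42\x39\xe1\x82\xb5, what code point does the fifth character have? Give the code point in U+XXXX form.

U+0039

Offset 0: leading byte 0xE3 = 11100011 → 3-byte char #1 = E3 8D A2.
Offset 3: leading byte 0xF0 = 11110000 → 4-byte char #2 = F0 9F 8C BB.
Offset 7: leading byte 0xE3 = 11100011 → 3-byte char #3 = E3 90 9A.
Offset 10: leading byte 0x42 = 01000010 → 1-byte char #4 = 42.
Offset 11: leading byte 0x39 = 00111001 → 1-byte char #5 = 39.
Leading byte 0x39 = 00111001 matches 0xxxxxxx → 1-byte sequence.
Byte 1: 0x39 = 00111001, payload 0111001 (7 bits).
Concatenate: 0111001 = 0x39 (7 bits → U+0039).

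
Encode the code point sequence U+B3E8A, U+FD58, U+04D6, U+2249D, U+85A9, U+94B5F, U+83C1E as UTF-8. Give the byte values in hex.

U+B3E8A: 4-byte form → F2 B3 BA 8A.
U+FD58: 3-byte form → EF B5 98.
U+04D6: 2-byte form → D3 96.
U+2249D: 4-byte form → F0 A2 92 9D.
U+85A9: 3-byte form → E8 96 A9.
U+94B5F: 4-byte form → F2 94 AD 9F.
U+83C1E: 4-byte form → F2 83 B0 9E.
Concatenated (24 bytes): F2 B3 BA 8A EF B5 98 D3 96 F0 A2 92 9D E8 96 A9 F2 94 AD 9F F2 83 B0 9E.

F2 B3 BA 8A EF B5 98 D3 96 F0 A2 92 9D E8 96 A9 F2 94 AD 9F F2 83 B0 9E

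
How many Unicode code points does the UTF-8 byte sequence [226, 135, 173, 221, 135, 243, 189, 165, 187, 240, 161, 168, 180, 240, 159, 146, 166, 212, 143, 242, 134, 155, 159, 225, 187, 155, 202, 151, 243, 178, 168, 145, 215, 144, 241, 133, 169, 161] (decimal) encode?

12

Byte at offset 0: 0xE2 = 11100010 → 3-byte char (#1). Advance 3.
Byte at offset 3: 0xDD = 11011101 → 2-byte char (#2). Advance 2.
Byte at offset 5: 0xF3 = 11110011 → 4-byte char (#3). Advance 4.
Byte at offset 9: 0xF0 = 11110000 → 4-byte char (#4). Advance 4.
Byte at offset 13: 0xF0 = 11110000 → 4-byte char (#5). Advance 4.
Byte at offset 17: 0xD4 = 11010100 → 2-byte char (#6). Advance 2.
Byte at offset 19: 0xF2 = 11110010 → 4-byte char (#7). Advance 4.
Byte at offset 23: 0xE1 = 11100001 → 3-byte char (#8). Advance 3.
Byte at offset 26: 0xCA = 11001010 → 2-byte char (#9). Advance 2.
Byte at offset 28: 0xF3 = 11110011 → 4-byte char (#10). Advance 4.
Byte at offset 32: 0xD7 = 11010111 → 2-byte char (#11). Advance 2.
Byte at offset 34: 0xF1 = 11110001 → 4-byte char (#12). Advance 4.
Reached end at offset 38 after 12 code points.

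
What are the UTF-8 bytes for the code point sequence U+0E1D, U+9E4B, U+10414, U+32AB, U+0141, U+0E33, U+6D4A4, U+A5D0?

E0 B8 9D E9 B9 8B F0 90 90 94 E3 8A AB C5 81 E0 B8 B3 F1 AD 92 A4 EA 97 90

U+0E1D: 3-byte form → E0 B8 9D.
U+9E4B: 3-byte form → E9 B9 8B.
U+10414: 4-byte form → F0 90 90 94.
U+32AB: 3-byte form → E3 8A AB.
U+0141: 2-byte form → C5 81.
U+0E33: 3-byte form → E0 B8 B3.
U+6D4A4: 4-byte form → F1 AD 92 A4.
U+A5D0: 3-byte form → EA 97 90.
Concatenated (25 bytes): E0 B8 9D E9 B9 8B F0 90 90 94 E3 8A AB C5 81 E0 B8 B3 F1 AD 92 A4 EA 97 90.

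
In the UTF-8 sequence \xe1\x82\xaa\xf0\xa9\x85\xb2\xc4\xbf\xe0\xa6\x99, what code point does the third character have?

U+013F

Offset 0: leading byte 0xE1 = 11100001 → 3-byte char #1 = E1 82 AA.
Offset 3: leading byte 0xF0 = 11110000 → 4-byte char #2 = F0 A9 85 B2.
Offset 7: leading byte 0xC4 = 11000100 → 2-byte char #3 = C4 BF.
Leading byte 0xC4 = 11000100 matches 110xxxxx → 2-byte sequence.
Byte 1: 0xC4 = 11000100, payload 00100 (5 bits).
Byte 2: 0xBF = 10111111 (10xxxxxx ✓), payload 111111.
Concatenate: 00100111111 = 0x13F (11 bits → U+013F).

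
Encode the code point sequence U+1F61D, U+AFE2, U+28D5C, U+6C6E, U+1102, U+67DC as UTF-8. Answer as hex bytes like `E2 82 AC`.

U+1F61D: 4-byte form → F0 9F 98 9D.
U+AFE2: 3-byte form → EA BF A2.
U+28D5C: 4-byte form → F0 A8 B5 9C.
U+6C6E: 3-byte form → E6 B1 AE.
U+1102: 3-byte form → E1 84 82.
U+67DC: 3-byte form → E6 9F 9C.
Concatenated (20 bytes): F0 9F 98 9D EA BF A2 F0 A8 B5 9C E6 B1 AE E1 84 82 E6 9F 9C.

F0 9F 98 9D EA BF A2 F0 A8 B5 9C E6 B1 AE E1 84 82 E6 9F 9C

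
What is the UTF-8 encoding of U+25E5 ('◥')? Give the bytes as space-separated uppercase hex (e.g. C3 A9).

U+25E5 = 0x25E5 = 9701 decimal. In range U+0800–U+FFFF → 3-byte form: 1110xxxx 10xxxxxx 10xxxxxx.
Binary (16 bits): 0010010111100101.
Split 4+6+6: 0010 | 010111 | 100101.
Byte 1: 11100010 = 0xE2.
Byte 2: 10010111 = 0x97.
Byte 3: 10100101 = 0xA5.

E2 97 A5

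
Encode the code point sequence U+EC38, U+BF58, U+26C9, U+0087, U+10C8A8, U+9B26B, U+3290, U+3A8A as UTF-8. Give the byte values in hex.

EE B0 B8 EB BD 98 E2 9B 89 C2 87 F4 8C A2 A8 F2 9B 89 AB E3 8A 90 E3 AA 8A

U+EC38: 3-byte form → EE B0 B8.
U+BF58: 3-byte form → EB BD 98.
U+26C9: 3-byte form → E2 9B 89.
U+0087: 2-byte form → C2 87.
U+10C8A8: 4-byte form → F4 8C A2 A8.
U+9B26B: 4-byte form → F2 9B 89 AB.
U+3290: 3-byte form → E3 8A 90.
U+3A8A: 3-byte form → E3 AA 8A.
Concatenated (25 bytes): EE B0 B8 EB BD 98 E2 9B 89 C2 87 F4 8C A2 A8 F2 9B 89 AB E3 8A 90 E3 AA 8A.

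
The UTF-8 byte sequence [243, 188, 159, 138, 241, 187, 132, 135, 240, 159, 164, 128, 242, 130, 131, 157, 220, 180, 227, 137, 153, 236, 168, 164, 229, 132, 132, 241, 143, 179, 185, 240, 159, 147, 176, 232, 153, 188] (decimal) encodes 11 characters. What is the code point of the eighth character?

Offset 0: leading byte 0xF3 = 11110011 → 4-byte char #1 = F3 BC 9F 8A.
Offset 4: leading byte 0xF1 = 11110001 → 4-byte char #2 = F1 BB 84 87.
Offset 8: leading byte 0xF0 = 11110000 → 4-byte char #3 = F0 9F A4 80.
Offset 12: leading byte 0xF2 = 11110010 → 4-byte char #4 = F2 82 83 9D.
Offset 16: leading byte 0xDC = 11011100 → 2-byte char #5 = DC B4.
Offset 18: leading byte 0xE3 = 11100011 → 3-byte char #6 = E3 89 99.
Offset 21: leading byte 0xEC = 11101100 → 3-byte char #7 = EC A8 A4.
Offset 24: leading byte 0xE5 = 11100101 → 3-byte char #8 = E5 84 84.
Leading byte 0xE5 = 11100101 matches 1110xxxx → 3-byte sequence.
Byte 1: 0xE5 = 11100101, payload 0101 (4 bits).
Byte 2: 0x84 = 10000100 (10xxxxxx ✓), payload 000100.
Byte 3: 0x84 = 10000100 (10xxxxxx ✓), payload 000100.
Concatenate: 0101000100000100 = 0x5104 (16 bits → U+5104).

U+5104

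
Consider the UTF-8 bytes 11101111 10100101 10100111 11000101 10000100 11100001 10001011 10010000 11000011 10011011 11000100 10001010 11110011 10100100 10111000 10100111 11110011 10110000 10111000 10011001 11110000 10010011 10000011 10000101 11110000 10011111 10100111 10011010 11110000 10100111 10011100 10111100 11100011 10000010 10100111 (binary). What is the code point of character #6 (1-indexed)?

Offset 0: leading byte 0xEF = 11101111 → 3-byte char #1 = EF A5 A7.
Offset 3: leading byte 0xC5 = 11000101 → 2-byte char #2 = C5 84.
Offset 5: leading byte 0xE1 = 11100001 → 3-byte char #3 = E1 8B 90.
Offset 8: leading byte 0xC3 = 11000011 → 2-byte char #4 = C3 9B.
Offset 10: leading byte 0xC4 = 11000100 → 2-byte char #5 = C4 8A.
Offset 12: leading byte 0xF3 = 11110011 → 4-byte char #6 = F3 A4 B8 A7.
Leading byte 0xF3 = 11110011 matches 11110xxx → 4-byte sequence.
Byte 1: 0xF3 = 11110011, payload 011 (3 bits).
Byte 2: 0xA4 = 10100100 (10xxxxxx ✓), payload 100100.
Byte 3: 0xB8 = 10111000 (10xxxxxx ✓), payload 111000.
Byte 4: 0xA7 = 10100111 (10xxxxxx ✓), payload 100111.
Concatenate: 011100100111000100111 = 0xE4E27 (21 bits → U+E4E27).

U+E4E27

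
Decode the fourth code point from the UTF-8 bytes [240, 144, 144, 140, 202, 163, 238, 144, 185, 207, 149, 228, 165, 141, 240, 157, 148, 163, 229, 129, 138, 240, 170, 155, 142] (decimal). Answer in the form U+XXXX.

Offset 0: leading byte 0xF0 = 11110000 → 4-byte char #1 = F0 90 90 8C.
Offset 4: leading byte 0xCA = 11001010 → 2-byte char #2 = CA A3.
Offset 6: leading byte 0xEE = 11101110 → 3-byte char #3 = EE 90 B9.
Offset 9: leading byte 0xCF = 11001111 → 2-byte char #4 = CF 95.
Leading byte 0xCF = 11001111 matches 110xxxxx → 2-byte sequence.
Byte 1: 0xCF = 11001111, payload 01111 (5 bits).
Byte 2: 0x95 = 10010101 (10xxxxxx ✓), payload 010101.
Concatenate: 01111010101 = 0x3D5 (11 bits → U+03D5).

U+03D5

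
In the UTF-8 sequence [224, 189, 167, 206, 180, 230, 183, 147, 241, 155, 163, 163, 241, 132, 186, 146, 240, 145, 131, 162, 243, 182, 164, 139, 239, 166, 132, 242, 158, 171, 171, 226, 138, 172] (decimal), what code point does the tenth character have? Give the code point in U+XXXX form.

Offset 0: leading byte 0xE0 = 11100000 → 3-byte char #1 = E0 BD A7.
Offset 3: leading byte 0xCE = 11001110 → 2-byte char #2 = CE B4.
Offset 5: leading byte 0xE6 = 11100110 → 3-byte char #3 = E6 B7 93.
Offset 8: leading byte 0xF1 = 11110001 → 4-byte char #4 = F1 9B A3 A3.
Offset 12: leading byte 0xF1 = 11110001 → 4-byte char #5 = F1 84 BA 92.
Offset 16: leading byte 0xF0 = 11110000 → 4-byte char #6 = F0 91 83 A2.
Offset 20: leading byte 0xF3 = 11110011 → 4-byte char #7 = F3 B6 A4 8B.
Offset 24: leading byte 0xEF = 11101111 → 3-byte char #8 = EF A6 84.
Offset 27: leading byte 0xF2 = 11110010 → 4-byte char #9 = F2 9E AB AB.
Offset 31: leading byte 0xE2 = 11100010 → 3-byte char #10 = E2 8A AC.
Leading byte 0xE2 = 11100010 matches 1110xxxx → 3-byte sequence.
Byte 1: 0xE2 = 11100010, payload 0010 (4 bits).
Byte 2: 0x8A = 10001010 (10xxxxxx ✓), payload 001010.
Byte 3: 0xAC = 10101100 (10xxxxxx ✓), payload 101100.
Concatenate: 0010001010101100 = 0x22AC (16 bits → U+22AC).

U+22AC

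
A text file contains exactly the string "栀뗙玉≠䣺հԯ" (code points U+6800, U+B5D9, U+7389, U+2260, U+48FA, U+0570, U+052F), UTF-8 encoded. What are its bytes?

E6 A0 80 EB 97 99 E7 8E 89 E2 89 A0 E4 A3 BA D5 B0 D4 AF

U+6800: 3-byte form → E6 A0 80.
U+B5D9: 3-byte form → EB 97 99.
U+7389: 3-byte form → E7 8E 89.
U+2260: 3-byte form → E2 89 A0.
U+48FA: 3-byte form → E4 A3 BA.
U+0570: 2-byte form → D5 B0.
U+052F: 2-byte form → D4 AF.
Concatenated (19 bytes): E6 A0 80 EB 97 99 E7 8E 89 E2 89 A0 E4 A3 BA D5 B0 D4 AF.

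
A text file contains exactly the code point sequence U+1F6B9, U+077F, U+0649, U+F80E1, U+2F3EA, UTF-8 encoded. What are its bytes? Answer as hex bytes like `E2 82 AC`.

U+1F6B9: 4-byte form → F0 9F 9A B9.
U+077F: 2-byte form → DD BF.
U+0649: 2-byte form → D9 89.
U+F80E1: 4-byte form → F3 B8 83 A1.
U+2F3EA: 4-byte form → F0 AF 8F AA.
Concatenated (16 bytes): F0 9F 9A B9 DD BF D9 89 F3 B8 83 A1 F0 AF 8F AA.

F0 9F 9A B9 DD BF D9 89 F3 B8 83 A1 F0 AF 8F AA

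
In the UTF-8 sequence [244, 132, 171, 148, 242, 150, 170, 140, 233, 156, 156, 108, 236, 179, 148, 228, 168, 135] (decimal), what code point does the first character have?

Offset 0: leading byte 0xF4 = 11110100 → 4-byte char #1 = F4 84 AB 94.
Leading byte 0xF4 = 11110100 matches 11110xxx → 4-byte sequence.
Byte 1: 0xF4 = 11110100, payload 100 (3 bits).
Byte 2: 0x84 = 10000100 (10xxxxxx ✓), payload 000100.
Byte 3: 0xAB = 10101011 (10xxxxxx ✓), payload 101011.
Byte 4: 0x94 = 10010100 (10xxxxxx ✓), payload 010100.
Concatenate: 100000100101011010100 = 0x104AD4 (21 bits → U+104AD4).

U+104AD4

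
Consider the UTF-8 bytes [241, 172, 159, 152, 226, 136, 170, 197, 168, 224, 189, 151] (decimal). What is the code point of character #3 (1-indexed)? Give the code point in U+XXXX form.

Offset 0: leading byte 0xF1 = 11110001 → 4-byte char #1 = F1 AC 9F 98.
Offset 4: leading byte 0xE2 = 11100010 → 3-byte char #2 = E2 88 AA.
Offset 7: leading byte 0xC5 = 11000101 → 2-byte char #3 = C5 A8.
Leading byte 0xC5 = 11000101 matches 110xxxxx → 2-byte sequence.
Byte 1: 0xC5 = 11000101, payload 00101 (5 bits).
Byte 2: 0xA8 = 10101000 (10xxxxxx ✓), payload 101000.
Concatenate: 00101101000 = 0x168 (11 bits → U+0168).

U+0168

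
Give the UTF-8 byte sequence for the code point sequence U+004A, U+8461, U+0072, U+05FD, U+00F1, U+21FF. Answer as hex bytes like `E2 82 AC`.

4A E8 91 A1 72 D7 BD C3 B1 E2 87 BF

U+004A: 1-byte form → 4A.
U+8461: 3-byte form → E8 91 A1.
U+0072: 1-byte form → 72.
U+05FD: 2-byte form → D7 BD.
U+00F1: 2-byte form → C3 B1.
U+21FF: 3-byte form → E2 87 BF.
Concatenated (12 bytes): 4A E8 91 A1 72 D7 BD C3 B1 E2 87 BF.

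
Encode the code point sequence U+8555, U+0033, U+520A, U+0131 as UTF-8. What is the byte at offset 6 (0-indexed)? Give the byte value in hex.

0x8A

U+8555 → 3-byte form E8 95 95 at offsets 0–2.
U+0033 → 1-byte form 33 at offsets 3–3.
U+520A → 3-byte form E5 88 8A at offsets 4–6.
Offset 6 falls in char 3's range; it's byte 3 of E5 88 8A = 0x8A.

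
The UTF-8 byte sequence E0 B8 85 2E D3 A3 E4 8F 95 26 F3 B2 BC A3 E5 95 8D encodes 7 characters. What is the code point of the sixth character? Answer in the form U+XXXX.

U+F2F23

Offset 0: leading byte 0xE0 = 11100000 → 3-byte char #1 = E0 B8 85.
Offset 3: leading byte 0x2E = 00101110 → 1-byte char #2 = 2E.
Offset 4: leading byte 0xD3 = 11010011 → 2-byte char #3 = D3 A3.
Offset 6: leading byte 0xE4 = 11100100 → 3-byte char #4 = E4 8F 95.
Offset 9: leading byte 0x26 = 00100110 → 1-byte char #5 = 26.
Offset 10: leading byte 0xF3 = 11110011 → 4-byte char #6 = F3 B2 BC A3.
Leading byte 0xF3 = 11110011 matches 11110xxx → 4-byte sequence.
Byte 1: 0xF3 = 11110011, payload 011 (3 bits).
Byte 2: 0xB2 = 10110010 (10xxxxxx ✓), payload 110010.
Byte 3: 0xBC = 10111100 (10xxxxxx ✓), payload 111100.
Byte 4: 0xA3 = 10100011 (10xxxxxx ✓), payload 100011.
Concatenate: 011110010111100100011 = 0xF2F23 (21 bits → U+F2F23).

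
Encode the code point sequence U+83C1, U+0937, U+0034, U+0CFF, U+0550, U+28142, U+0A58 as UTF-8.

U+83C1: 3-byte form → E8 8F 81.
U+0937: 3-byte form → E0 A4 B7.
U+0034: 1-byte form → 34.
U+0CFF: 3-byte form → E0 B3 BF.
U+0550: 2-byte form → D5 90.
U+28142: 4-byte form → F0 A8 85 82.
U+0A58: 3-byte form → E0 A9 98.
Concatenated (19 bytes): E8 8F 81 E0 A4 B7 34 E0 B3 BF D5 90 F0 A8 85 82 E0 A9 98.

E8 8F 81 E0 A4 B7 34 E0 B3 BF D5 90 F0 A8 85 82 E0 A9 98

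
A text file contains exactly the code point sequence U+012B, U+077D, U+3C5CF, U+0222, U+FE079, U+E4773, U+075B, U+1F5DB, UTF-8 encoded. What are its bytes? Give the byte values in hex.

C4 AB DD BD F0 BC 97 8F C8 A2 F3 BE 81 B9 F3 A4 9D B3 DD 9B F0 9F 97 9B

U+012B: 2-byte form → C4 AB.
U+077D: 2-byte form → DD BD.
U+3C5CF: 4-byte form → F0 BC 97 8F.
U+0222: 2-byte form → C8 A2.
U+FE079: 4-byte form → F3 BE 81 B9.
U+E4773: 4-byte form → F3 A4 9D B3.
U+075B: 2-byte form → DD 9B.
U+1F5DB: 4-byte form → F0 9F 97 9B.
Concatenated (24 bytes): C4 AB DD BD F0 BC 97 8F C8 A2 F3 BE 81 B9 F3 A4 9D B3 DD 9B F0 9F 97 9B.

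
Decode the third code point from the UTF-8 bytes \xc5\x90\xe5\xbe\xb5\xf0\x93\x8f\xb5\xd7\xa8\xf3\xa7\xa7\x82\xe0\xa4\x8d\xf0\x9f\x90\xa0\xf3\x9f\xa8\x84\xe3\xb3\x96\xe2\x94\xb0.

Offset 0: leading byte 0xC5 = 11000101 → 2-byte char #1 = C5 90.
Offset 2: leading byte 0xE5 = 11100101 → 3-byte char #2 = E5 BE B5.
Offset 5: leading byte 0xF0 = 11110000 → 4-byte char #3 = F0 93 8F B5.
Leading byte 0xF0 = 11110000 matches 11110xxx → 4-byte sequence.
Byte 1: 0xF0 = 11110000, payload 000 (3 bits).
Byte 2: 0x93 = 10010011 (10xxxxxx ✓), payload 010011.
Byte 3: 0x8F = 10001111 (10xxxxxx ✓), payload 001111.
Byte 4: 0xB5 = 10110101 (10xxxxxx ✓), payload 110101.
Concatenate: 000010011001111110101 = 0x133F5 (21 bits → U+133F5).

U+133F5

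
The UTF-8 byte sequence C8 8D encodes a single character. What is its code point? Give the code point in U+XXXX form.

Leading byte 0xC8 = 11001000 matches 110xxxxx → 2-byte sequence.
Byte 1: 0xC8 = 11001000, payload 01000 (5 bits).
Byte 2: 0x8D = 10001101 (10xxxxxx ✓), payload 001101.
Concatenate: 01000001101 = 0x20D (11 bits → U+020D).

U+020D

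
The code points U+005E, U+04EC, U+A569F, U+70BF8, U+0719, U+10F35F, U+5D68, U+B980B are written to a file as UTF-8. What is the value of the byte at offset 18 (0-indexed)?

U+005E → 1-byte form 5E at offsets 0–0.
U+04EC → 2-byte form D3 AC at offsets 1–2.
U+A569F → 4-byte form F2 A5 9A 9F at offsets 3–6.
U+70BF8 → 4-byte form F1 B0 AF B8 at offsets 7–10.
U+0719 → 2-byte form DC 99 at offsets 11–12.
U+10F35F → 4-byte form F4 8F 8D 9F at offsets 13–16.
U+5D68 → 3-byte form E5 B5 A8 at offsets 17–19.
Offset 18 falls in char 7's range; it's byte 2 of E5 B5 A8 = 0xB5.

0xB5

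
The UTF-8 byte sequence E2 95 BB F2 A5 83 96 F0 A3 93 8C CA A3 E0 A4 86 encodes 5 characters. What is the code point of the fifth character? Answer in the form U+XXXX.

Offset 0: leading byte 0xE2 = 11100010 → 3-byte char #1 = E2 95 BB.
Offset 3: leading byte 0xF2 = 11110010 → 4-byte char #2 = F2 A5 83 96.
Offset 7: leading byte 0xF0 = 11110000 → 4-byte char #3 = F0 A3 93 8C.
Offset 11: leading byte 0xCA = 11001010 → 2-byte char #4 = CA A3.
Offset 13: leading byte 0xE0 = 11100000 → 3-byte char #5 = E0 A4 86.
Leading byte 0xE0 = 11100000 matches 1110xxxx → 3-byte sequence.
Byte 1: 0xE0 = 11100000, payload 0000 (4 bits).
Byte 2: 0xA4 = 10100100 (10xxxxxx ✓), payload 100100.
Byte 3: 0x86 = 10000110 (10xxxxxx ✓), payload 000110.
Concatenate: 0000100100000110 = 0x906 (16 bits → U+0906).

U+0906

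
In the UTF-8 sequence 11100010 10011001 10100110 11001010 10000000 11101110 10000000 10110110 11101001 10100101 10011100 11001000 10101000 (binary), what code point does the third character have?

U+E036

Offset 0: leading byte 0xE2 = 11100010 → 3-byte char #1 = E2 99 A6.
Offset 3: leading byte 0xCA = 11001010 → 2-byte char #2 = CA 80.
Offset 5: leading byte 0xEE = 11101110 → 3-byte char #3 = EE 80 B6.
Leading byte 0xEE = 11101110 matches 1110xxxx → 3-byte sequence.
Byte 1: 0xEE = 11101110, payload 1110 (4 bits).
Byte 2: 0x80 = 10000000 (10xxxxxx ✓), payload 000000.
Byte 3: 0xB6 = 10110110 (10xxxxxx ✓), payload 110110.
Concatenate: 1110000000110110 = 0xE036 (16 bits → U+E036).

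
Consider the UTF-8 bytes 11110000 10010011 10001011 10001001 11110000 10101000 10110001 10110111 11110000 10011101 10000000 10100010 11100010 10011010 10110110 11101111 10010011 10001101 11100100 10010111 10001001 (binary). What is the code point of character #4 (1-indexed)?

U+26B6

Offset 0: leading byte 0xF0 = 11110000 → 4-byte char #1 = F0 93 8B 89.
Offset 4: leading byte 0xF0 = 11110000 → 4-byte char #2 = F0 A8 B1 B7.
Offset 8: leading byte 0xF0 = 11110000 → 4-byte char #3 = F0 9D 80 A2.
Offset 12: leading byte 0xE2 = 11100010 → 3-byte char #4 = E2 9A B6.
Leading byte 0xE2 = 11100010 matches 1110xxxx → 3-byte sequence.
Byte 1: 0xE2 = 11100010, payload 0010 (4 bits).
Byte 2: 0x9A = 10011010 (10xxxxxx ✓), payload 011010.
Byte 3: 0xB6 = 10110110 (10xxxxxx ✓), payload 110110.
Concatenate: 0010011010110110 = 0x26B6 (16 bits → U+26B6).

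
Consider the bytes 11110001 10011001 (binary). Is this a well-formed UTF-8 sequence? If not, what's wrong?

invalid (sequence truncated)

Leading byte 0xF1 = 11110001 → 4-byte form, but only 2 bytes are present.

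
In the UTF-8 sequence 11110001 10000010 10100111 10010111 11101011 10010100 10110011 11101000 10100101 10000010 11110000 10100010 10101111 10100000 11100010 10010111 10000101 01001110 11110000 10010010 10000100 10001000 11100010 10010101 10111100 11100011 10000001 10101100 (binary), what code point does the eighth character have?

Offset 0: leading byte 0xF1 = 11110001 → 4-byte char #1 = F1 82 A7 97.
Offset 4: leading byte 0xEB = 11101011 → 3-byte char #2 = EB 94 B3.
Offset 7: leading byte 0xE8 = 11101000 → 3-byte char #3 = E8 A5 82.
Offset 10: leading byte 0xF0 = 11110000 → 4-byte char #4 = F0 A2 AF A0.
Offset 14: leading byte 0xE2 = 11100010 → 3-byte char #5 = E2 97 85.
Offset 17: leading byte 0x4E = 01001110 → 1-byte char #6 = 4E.
Offset 18: leading byte 0xF0 = 11110000 → 4-byte char #7 = F0 92 84 88.
Offset 22: leading byte 0xE2 = 11100010 → 3-byte char #8 = E2 95 BC.
Leading byte 0xE2 = 11100010 matches 1110xxxx → 3-byte sequence.
Byte 1: 0xE2 = 11100010, payload 0010 (4 bits).
Byte 2: 0x95 = 10010101 (10xxxxxx ✓), payload 010101.
Byte 3: 0xBC = 10111100 (10xxxxxx ✓), payload 111100.
Concatenate: 0010010101111100 = 0x257C (16 bits → U+257C).

U+257C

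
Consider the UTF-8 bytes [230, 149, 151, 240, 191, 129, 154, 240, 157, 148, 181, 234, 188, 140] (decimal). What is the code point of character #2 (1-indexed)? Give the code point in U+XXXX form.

U+3F05A

Offset 0: leading byte 0xE6 = 11100110 → 3-byte char #1 = E6 95 97.
Offset 3: leading byte 0xF0 = 11110000 → 4-byte char #2 = F0 BF 81 9A.
Leading byte 0xF0 = 11110000 matches 11110xxx → 4-byte sequence.
Byte 1: 0xF0 = 11110000, payload 000 (3 bits).
Byte 2: 0xBF = 10111111 (10xxxxxx ✓), payload 111111.
Byte 3: 0x81 = 10000001 (10xxxxxx ✓), payload 000001.
Byte 4: 0x9A = 10011010 (10xxxxxx ✓), payload 011010.
Concatenate: 000111111000001011010 = 0x3F05A (21 bits → U+3F05A).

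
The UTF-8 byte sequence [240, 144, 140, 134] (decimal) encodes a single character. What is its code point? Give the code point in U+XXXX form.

U+10306

Leading byte 0xF0 = 11110000 matches 11110xxx → 4-byte sequence.
Byte 1: 0xF0 = 11110000, payload 000 (3 bits).
Byte 2: 0x90 = 10010000 (10xxxxxx ✓), payload 010000.
Byte 3: 0x8C = 10001100 (10xxxxxx ✓), payload 001100.
Byte 4: 0x86 = 10000110 (10xxxxxx ✓), payload 000110.
Concatenate: 000010000001100000110 = 0x10306 (21 bits → U+10306).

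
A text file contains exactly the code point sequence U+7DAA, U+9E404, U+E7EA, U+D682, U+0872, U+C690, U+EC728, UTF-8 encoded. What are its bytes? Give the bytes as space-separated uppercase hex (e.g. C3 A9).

E7 B6 AA F2 9E 90 84 EE 9F AA ED 9A 82 E0 A1 B2 EC 9A 90 F3 AC 9C A8

U+7DAA: 3-byte form → E7 B6 AA.
U+9E404: 4-byte form → F2 9E 90 84.
U+E7EA: 3-byte form → EE 9F AA.
U+D682: 3-byte form → ED 9A 82.
U+0872: 3-byte form → E0 A1 B2.
U+C690: 3-byte form → EC 9A 90.
U+EC728: 4-byte form → F3 AC 9C A8.
Concatenated (23 bytes): E7 B6 AA F2 9E 90 84 EE 9F AA ED 9A 82 E0 A1 B2 EC 9A 90 F3 AC 9C A8.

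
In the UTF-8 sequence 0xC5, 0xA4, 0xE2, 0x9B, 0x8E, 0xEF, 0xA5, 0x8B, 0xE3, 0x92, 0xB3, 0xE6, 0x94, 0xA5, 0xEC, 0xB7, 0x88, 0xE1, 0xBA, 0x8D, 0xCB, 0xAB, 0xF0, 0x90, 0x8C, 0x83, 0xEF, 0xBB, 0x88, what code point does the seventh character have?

U+1E8D

Offset 0: leading byte 0xC5 = 11000101 → 2-byte char #1 = C5 A4.
Offset 2: leading byte 0xE2 = 11100010 → 3-byte char #2 = E2 9B 8E.
Offset 5: leading byte 0xEF = 11101111 → 3-byte char #3 = EF A5 8B.
Offset 8: leading byte 0xE3 = 11100011 → 3-byte char #4 = E3 92 B3.
Offset 11: leading byte 0xE6 = 11100110 → 3-byte char #5 = E6 94 A5.
Offset 14: leading byte 0xEC = 11101100 → 3-byte char #6 = EC B7 88.
Offset 17: leading byte 0xE1 = 11100001 → 3-byte char #7 = E1 BA 8D.
Leading byte 0xE1 = 11100001 matches 1110xxxx → 3-byte sequence.
Byte 1: 0xE1 = 11100001, payload 0001 (4 bits).
Byte 2: 0xBA = 10111010 (10xxxxxx ✓), payload 111010.
Byte 3: 0x8D = 10001101 (10xxxxxx ✓), payload 001101.
Concatenate: 0001111010001101 = 0x1E8D (16 bits → U+1E8D).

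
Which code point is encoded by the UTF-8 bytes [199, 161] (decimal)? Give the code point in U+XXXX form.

Leading byte 0xC7 = 11000111 matches 110xxxxx → 2-byte sequence.
Byte 1: 0xC7 = 11000111, payload 00111 (5 bits).
Byte 2: 0xA1 = 10100001 (10xxxxxx ✓), payload 100001.
Concatenate: 00111100001 = 0x1E1 (11 bits → U+01E1).

U+01E1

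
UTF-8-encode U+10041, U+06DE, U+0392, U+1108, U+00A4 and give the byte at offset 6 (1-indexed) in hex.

1-indexed offset 6 is 0-indexed offset 5.
U+10041 → 4-byte form F0 90 81 81 at offsets 0–3.
U+06DE → 2-byte form DB 9E at offsets 4–5.
Offset 5 falls in char 2's range; it's byte 2 of DB 9E = 0x9E.

0x9E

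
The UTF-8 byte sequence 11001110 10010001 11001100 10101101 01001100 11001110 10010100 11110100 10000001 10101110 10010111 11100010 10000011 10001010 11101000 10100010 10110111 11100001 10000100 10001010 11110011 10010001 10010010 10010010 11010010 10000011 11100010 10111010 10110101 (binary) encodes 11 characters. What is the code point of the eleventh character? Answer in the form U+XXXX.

U+2EB5

Offset 0: leading byte 0xCE = 11001110 → 2-byte char #1 = CE 91.
Offset 2: leading byte 0xCC = 11001100 → 2-byte char #2 = CC AD.
Offset 4: leading byte 0x4C = 01001100 → 1-byte char #3 = 4C.
Offset 5: leading byte 0xCE = 11001110 → 2-byte char #4 = CE 94.
Offset 7: leading byte 0xF4 = 11110100 → 4-byte char #5 = F4 81 AE 97.
Offset 11: leading byte 0xE2 = 11100010 → 3-byte char #6 = E2 83 8A.
Offset 14: leading byte 0xE8 = 11101000 → 3-byte char #7 = E8 A2 B7.
Offset 17: leading byte 0xE1 = 11100001 → 3-byte char #8 = E1 84 8A.
Offset 20: leading byte 0xF3 = 11110011 → 4-byte char #9 = F3 91 92 92.
Offset 24: leading byte 0xD2 = 11010010 → 2-byte char #10 = D2 83.
Offset 26: leading byte 0xE2 = 11100010 → 3-byte char #11 = E2 BA B5.
Leading byte 0xE2 = 11100010 matches 1110xxxx → 3-byte sequence.
Byte 1: 0xE2 = 11100010, payload 0010 (4 bits).
Byte 2: 0xBA = 10111010 (10xxxxxx ✓), payload 111010.
Byte 3: 0xB5 = 10110101 (10xxxxxx ✓), payload 110101.
Concatenate: 0010111010110101 = 0x2EB5 (16 bits → U+2EB5).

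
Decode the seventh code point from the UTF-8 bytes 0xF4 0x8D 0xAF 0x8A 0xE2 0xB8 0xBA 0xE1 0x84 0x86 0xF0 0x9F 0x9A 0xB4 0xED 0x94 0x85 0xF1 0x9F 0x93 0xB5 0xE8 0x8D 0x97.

U+8357

Offset 0: leading byte 0xF4 = 11110100 → 4-byte char #1 = F4 8D AF 8A.
Offset 4: leading byte 0xE2 = 11100010 → 3-byte char #2 = E2 B8 BA.
Offset 7: leading byte 0xE1 = 11100001 → 3-byte char #3 = E1 84 86.
Offset 10: leading byte 0xF0 = 11110000 → 4-byte char #4 = F0 9F 9A B4.
Offset 14: leading byte 0xED = 11101101 → 3-byte char #5 = ED 94 85.
Offset 17: leading byte 0xF1 = 11110001 → 4-byte char #6 = F1 9F 93 B5.
Offset 21: leading byte 0xE8 = 11101000 → 3-byte char #7 = E8 8D 97.
Leading byte 0xE8 = 11101000 matches 1110xxxx → 3-byte sequence.
Byte 1: 0xE8 = 11101000, payload 1000 (4 bits).
Byte 2: 0x8D = 10001101 (10xxxxxx ✓), payload 001101.
Byte 3: 0x97 = 10010111 (10xxxxxx ✓), payload 010111.
Concatenate: 1000001101010111 = 0x8357 (16 bits → U+8357).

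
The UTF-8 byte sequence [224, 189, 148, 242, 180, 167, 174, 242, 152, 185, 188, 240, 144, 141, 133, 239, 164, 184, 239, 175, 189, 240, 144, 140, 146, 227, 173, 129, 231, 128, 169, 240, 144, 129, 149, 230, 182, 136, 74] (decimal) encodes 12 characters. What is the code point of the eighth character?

U+3B41

Offset 0: leading byte 0xE0 = 11100000 → 3-byte char #1 = E0 BD 94.
Offset 3: leading byte 0xF2 = 11110010 → 4-byte char #2 = F2 B4 A7 AE.
Offset 7: leading byte 0xF2 = 11110010 → 4-byte char #3 = F2 98 B9 BC.
Offset 11: leading byte 0xF0 = 11110000 → 4-byte char #4 = F0 90 8D 85.
Offset 15: leading byte 0xEF = 11101111 → 3-byte char #5 = EF A4 B8.
Offset 18: leading byte 0xEF = 11101111 → 3-byte char #6 = EF AF BD.
Offset 21: leading byte 0xF0 = 11110000 → 4-byte char #7 = F0 90 8C 92.
Offset 25: leading byte 0xE3 = 11100011 → 3-byte char #8 = E3 AD 81.
Leading byte 0xE3 = 11100011 matches 1110xxxx → 3-byte sequence.
Byte 1: 0xE3 = 11100011, payload 0011 (4 bits).
Byte 2: 0xAD = 10101101 (10xxxxxx ✓), payload 101101.
Byte 3: 0x81 = 10000001 (10xxxxxx ✓), payload 000001.
Concatenate: 0011101101000001 = 0x3B41 (16 bits → U+3B41).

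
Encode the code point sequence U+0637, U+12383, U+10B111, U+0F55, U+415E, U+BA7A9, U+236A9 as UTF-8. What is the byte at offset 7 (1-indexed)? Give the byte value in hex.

0xF4

1-indexed offset 7 is 0-indexed offset 6.
U+0637 → 2-byte form D8 B7 at offsets 0–1.
U+12383 → 4-byte form F0 92 8E 83 at offsets 2–5.
U+10B111 → 4-byte form F4 8B 84 91 at offsets 6–9.
Offset 6 falls in char 3's range; it's byte 1 of F4 8B 84 91 = 0xF4.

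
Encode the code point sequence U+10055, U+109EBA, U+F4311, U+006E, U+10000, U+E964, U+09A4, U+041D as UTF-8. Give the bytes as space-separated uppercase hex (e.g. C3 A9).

U+10055: 4-byte form → F0 90 81 95.
U+109EBA: 4-byte form → F4 89 BA BA.
U+F4311: 4-byte form → F3 B4 8C 91.
U+006E: 1-byte form → 6E.
U+10000: 4-byte form → F0 90 80 80.
U+E964: 3-byte form → EE A5 A4.
U+09A4: 3-byte form → E0 A6 A4.
U+041D: 2-byte form → D0 9D.
Concatenated (25 bytes): F0 90 81 95 F4 89 BA BA F3 B4 8C 91 6E F0 90 80 80 EE A5 A4 E0 A6 A4 D0 9D.

F0 90 81 95 F4 89 BA BA F3 B4 8C 91 6E F0 90 80 80 EE A5 A4 E0 A6 A4 D0 9D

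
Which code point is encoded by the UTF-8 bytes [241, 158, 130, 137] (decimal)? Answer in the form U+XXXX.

Leading byte 0xF1 = 11110001 matches 11110xxx → 4-byte sequence.
Byte 1: 0xF1 = 11110001, payload 001 (3 bits).
Byte 2: 0x9E = 10011110 (10xxxxxx ✓), payload 011110.
Byte 3: 0x82 = 10000010 (10xxxxxx ✓), payload 000010.
Byte 4: 0x89 = 10001001 (10xxxxxx ✓), payload 001001.
Concatenate: 001011110000010001001 = 0x5E089 (21 bits → U+5E089).

U+5E089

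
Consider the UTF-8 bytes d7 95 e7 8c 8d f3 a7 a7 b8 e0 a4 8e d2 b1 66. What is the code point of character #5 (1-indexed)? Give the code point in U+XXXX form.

U+04B1

Offset 0: leading byte 0xD7 = 11010111 → 2-byte char #1 = D7 95.
Offset 2: leading byte 0xE7 = 11100111 → 3-byte char #2 = E7 8C 8D.
Offset 5: leading byte 0xF3 = 11110011 → 4-byte char #3 = F3 A7 A7 B8.
Offset 9: leading byte 0xE0 = 11100000 → 3-byte char #4 = E0 A4 8E.
Offset 12: leading byte 0xD2 = 11010010 → 2-byte char #5 = D2 B1.
Leading byte 0xD2 = 11010010 matches 110xxxxx → 2-byte sequence.
Byte 1: 0xD2 = 11010010, payload 10010 (5 bits).
Byte 2: 0xB1 = 10110001 (10xxxxxx ✓), payload 110001.
Concatenate: 10010110001 = 0x4B1 (11 bits → U+04B1).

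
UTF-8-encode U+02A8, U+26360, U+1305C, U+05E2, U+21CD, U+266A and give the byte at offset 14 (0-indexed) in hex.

U+02A8 → 2-byte form CA A8 at offsets 0–1.
U+26360 → 4-byte form F0 A6 8D A0 at offsets 2–5.
U+1305C → 4-byte form F0 93 81 9C at offsets 6–9.
U+05E2 → 2-byte form D7 A2 at offsets 10–11.
U+21CD → 3-byte form E2 87 8D at offsets 12–14.
Offset 14 falls in char 5's range; it's byte 3 of E2 87 8D = 0x8D.

0x8D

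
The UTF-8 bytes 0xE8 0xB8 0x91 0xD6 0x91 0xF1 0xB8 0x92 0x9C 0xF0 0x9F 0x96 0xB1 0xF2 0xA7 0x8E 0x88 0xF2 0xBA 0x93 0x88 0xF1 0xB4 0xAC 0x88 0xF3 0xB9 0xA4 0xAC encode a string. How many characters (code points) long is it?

8

Byte at offset 0: 0xE8 = 11101000 → 3-byte char (#1). Advance 3.
Byte at offset 3: 0xD6 = 11010110 → 2-byte char (#2). Advance 2.
Byte at offset 5: 0xF1 = 11110001 → 4-byte char (#3). Advance 4.
Byte at offset 9: 0xF0 = 11110000 → 4-byte char (#4). Advance 4.
Byte at offset 13: 0xF2 = 11110010 → 4-byte char (#5). Advance 4.
Byte at offset 17: 0xF2 = 11110010 → 4-byte char (#6). Advance 4.
Byte at offset 21: 0xF1 = 11110001 → 4-byte char (#7). Advance 4.
Byte at offset 25: 0xF3 = 11110011 → 4-byte char (#8). Advance 4.
Reached end at offset 29 after 8 code points.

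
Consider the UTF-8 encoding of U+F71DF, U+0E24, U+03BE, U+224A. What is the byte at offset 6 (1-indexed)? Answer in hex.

0xB8

1-indexed offset 6 is 0-indexed offset 5.
U+F71DF → 4-byte form F3 B7 87 9F at offsets 0–3.
U+0E24 → 3-byte form E0 B8 A4 at offsets 4–6.
Offset 5 falls in char 2's range; it's byte 2 of E0 B8 A4 = 0xB8.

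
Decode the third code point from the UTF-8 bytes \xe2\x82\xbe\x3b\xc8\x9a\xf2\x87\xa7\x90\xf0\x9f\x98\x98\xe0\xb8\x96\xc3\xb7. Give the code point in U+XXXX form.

Offset 0: leading byte 0xE2 = 11100010 → 3-byte char #1 = E2 82 BE.
Offset 3: leading byte 0x3B = 00111011 → 1-byte char #2 = 3B.
Offset 4: leading byte 0xC8 = 11001000 → 2-byte char #3 = C8 9A.
Leading byte 0xC8 = 11001000 matches 110xxxxx → 2-byte sequence.
Byte 1: 0xC8 = 11001000, payload 01000 (5 bits).
Byte 2: 0x9A = 10011010 (10xxxxxx ✓), payload 011010.
Concatenate: 01000011010 = 0x21A (11 bits → U+021A).

U+021A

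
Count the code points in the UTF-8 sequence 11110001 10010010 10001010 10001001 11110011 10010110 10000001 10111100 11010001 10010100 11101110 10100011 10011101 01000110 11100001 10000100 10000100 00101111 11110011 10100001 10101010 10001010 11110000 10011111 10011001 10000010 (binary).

9

Byte at offset 0: 0xF1 = 11110001 → 4-byte char (#1). Advance 4.
Byte at offset 4: 0xF3 = 11110011 → 4-byte char (#2). Advance 4.
Byte at offset 8: 0xD1 = 11010001 → 2-byte char (#3). Advance 2.
Byte at offset 10: 0xEE = 11101110 → 3-byte char (#4). Advance 3.
Byte at offset 13: 0x46 = 01000110 → 1-byte char (#5). Advance 1.
Byte at offset 14: 0xE1 = 11100001 → 3-byte char (#6). Advance 3.
Byte at offset 17: 0x2F = 00101111 → 1-byte char (#7). Advance 1.
Byte at offset 18: 0xF3 = 11110011 → 4-byte char (#8). Advance 4.
Byte at offset 22: 0xF0 = 11110000 → 4-byte char (#9). Advance 4.
Reached end at offset 26 after 9 code points.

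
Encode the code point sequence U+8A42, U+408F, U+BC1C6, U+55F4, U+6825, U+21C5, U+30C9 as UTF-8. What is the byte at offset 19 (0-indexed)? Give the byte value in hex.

U+8A42 → 3-byte form E8 A9 82 at offsets 0–2.
U+408F → 3-byte form E4 82 8F at offsets 3–5.
U+BC1C6 → 4-byte form F2 BC 87 86 at offsets 6–9.
U+55F4 → 3-byte form E5 97 B4 at offsets 10–12.
U+6825 → 3-byte form E6 A0 A5 at offsets 13–15.
U+21C5 → 3-byte form E2 87 85 at offsets 16–18.
U+30C9 → 3-byte form E3 83 89 at offsets 19–21.
Offset 19 falls in char 7's range; it's byte 1 of E3 83 89 = 0xE3.

0xE3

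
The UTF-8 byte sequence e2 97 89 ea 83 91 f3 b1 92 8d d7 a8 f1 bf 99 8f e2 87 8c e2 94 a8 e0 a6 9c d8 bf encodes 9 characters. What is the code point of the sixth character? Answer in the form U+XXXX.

U+21CC

Offset 0: leading byte 0xE2 = 11100010 → 3-byte char #1 = E2 97 89.
Offset 3: leading byte 0xEA = 11101010 → 3-byte char #2 = EA 83 91.
Offset 6: leading byte 0xF3 = 11110011 → 4-byte char #3 = F3 B1 92 8D.
Offset 10: leading byte 0xD7 = 11010111 → 2-byte char #4 = D7 A8.
Offset 12: leading byte 0xF1 = 11110001 → 4-byte char #5 = F1 BF 99 8F.
Offset 16: leading byte 0xE2 = 11100010 → 3-byte char #6 = E2 87 8C.
Leading byte 0xE2 = 11100010 matches 1110xxxx → 3-byte sequence.
Byte 1: 0xE2 = 11100010, payload 0010 (4 bits).
Byte 2: 0x87 = 10000111 (10xxxxxx ✓), payload 000111.
Byte 3: 0x8C = 10001100 (10xxxxxx ✓), payload 001100.
Concatenate: 0010000111001100 = 0x21CC (16 bits → U+21CC).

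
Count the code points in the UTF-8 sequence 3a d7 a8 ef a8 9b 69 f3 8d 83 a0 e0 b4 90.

Byte at offset 0: 0x3A = 00111010 → 1-byte char (#1). Advance 1.
Byte at offset 1: 0xD7 = 11010111 → 2-byte char (#2). Advance 2.
Byte at offset 3: 0xEF = 11101111 → 3-byte char (#3). Advance 3.
Byte at offset 6: 0x69 = 01101001 → 1-byte char (#4). Advance 1.
Byte at offset 7: 0xF3 = 11110011 → 4-byte char (#5). Advance 4.
Byte at offset 11: 0xE0 = 11100000 → 3-byte char (#6). Advance 3.
Reached end at offset 14 after 6 code points.

6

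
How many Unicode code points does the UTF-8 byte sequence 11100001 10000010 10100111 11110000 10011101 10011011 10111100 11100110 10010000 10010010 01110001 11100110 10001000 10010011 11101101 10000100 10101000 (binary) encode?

6

Byte at offset 0: 0xE1 = 11100001 → 3-byte char (#1). Advance 3.
Byte at offset 3: 0xF0 = 11110000 → 4-byte char (#2). Advance 4.
Byte at offset 7: 0xE6 = 11100110 → 3-byte char (#3). Advance 3.
Byte at offset 10: 0x71 = 01110001 → 1-byte char (#4). Advance 1.
Byte at offset 11: 0xE6 = 11100110 → 3-byte char (#5). Advance 3.
Byte at offset 14: 0xED = 11101101 → 3-byte char (#6). Advance 3.
Reached end at offset 17 after 6 code points.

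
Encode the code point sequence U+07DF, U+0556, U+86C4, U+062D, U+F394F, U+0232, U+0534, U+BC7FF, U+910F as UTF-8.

U+07DF: 2-byte form → DF 9F.
U+0556: 2-byte form → D5 96.
U+86C4: 3-byte form → E8 9B 84.
U+062D: 2-byte form → D8 AD.
U+F394F: 4-byte form → F3 B3 A5 8F.
U+0232: 2-byte form → C8 B2.
U+0534: 2-byte form → D4 B4.
U+BC7FF: 4-byte form → F2 BC 9F BF.
U+910F: 3-byte form → E9 84 8F.
Concatenated (24 bytes): DF 9F D5 96 E8 9B 84 D8 AD F3 B3 A5 8F C8 B2 D4 B4 F2 BC 9F BF E9 84 8F.

DF 9F D5 96 E8 9B 84 D8 AD F3 B3 A5 8F C8 B2 D4 B4 F2 BC 9F BF E9 84 8F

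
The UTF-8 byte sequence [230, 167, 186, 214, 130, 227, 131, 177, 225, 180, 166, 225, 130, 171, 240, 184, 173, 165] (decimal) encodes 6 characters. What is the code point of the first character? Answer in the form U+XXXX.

Offset 0: leading byte 0xE6 = 11100110 → 3-byte char #1 = E6 A7 BA.
Leading byte 0xE6 = 11100110 matches 1110xxxx → 3-byte sequence.
Byte 1: 0xE6 = 11100110, payload 0110 (4 bits).
Byte 2: 0xA7 = 10100111 (10xxxxxx ✓), payload 100111.
Byte 3: 0xBA = 10111010 (10xxxxxx ✓), payload 111010.
Concatenate: 0110100111111010 = 0x69FA (16 bits → U+69FA).

U+69FA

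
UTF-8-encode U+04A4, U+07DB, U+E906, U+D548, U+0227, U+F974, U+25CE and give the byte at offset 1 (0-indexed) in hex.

0xA4

U+04A4 → 2-byte form D2 A4 at offsets 0–1.
Offset 1 falls in char 1's range; it's byte 2 of D2 A4 = 0xA4.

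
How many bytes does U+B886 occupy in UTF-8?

U+B886 = 0xB886. UTF-8 uses 1 byte below 0x80, 2 below 0x800, 3 below 0x10000, 4 up to 0x10FFFF. 0xB886 is in U+0800–U+FFFF → 3 bytes.

3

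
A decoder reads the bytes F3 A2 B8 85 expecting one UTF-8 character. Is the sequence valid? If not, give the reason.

Leading byte 0xF3 = 11110011 → 4-byte form.
Continuation bytes 0xA2=10100010, 0xB8=10111000, 0x85=10000101 all match 10xxxxxx.
Decoded value 0xE2E05 is ≥ 0x10000 (shortest form) and not a surrogate.

valid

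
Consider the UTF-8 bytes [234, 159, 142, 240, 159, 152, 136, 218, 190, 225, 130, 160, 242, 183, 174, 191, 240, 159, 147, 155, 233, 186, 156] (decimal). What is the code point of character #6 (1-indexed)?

Offset 0: leading byte 0xEA = 11101010 → 3-byte char #1 = EA 9F 8E.
Offset 3: leading byte 0xF0 = 11110000 → 4-byte char #2 = F0 9F 98 88.
Offset 7: leading byte 0xDA = 11011010 → 2-byte char #3 = DA BE.
Offset 9: leading byte 0xE1 = 11100001 → 3-byte char #4 = E1 82 A0.
Offset 12: leading byte 0xF2 = 11110010 → 4-byte char #5 = F2 B7 AE BF.
Offset 16: leading byte 0xF0 = 11110000 → 4-byte char #6 = F0 9F 93 9B.
Leading byte 0xF0 = 11110000 matches 11110xxx → 4-byte sequence.
Byte 1: 0xF0 = 11110000, payload 000 (3 bits).
Byte 2: 0x9F = 10011111 (10xxxxxx ✓), payload 011111.
Byte 3: 0x93 = 10010011 (10xxxxxx ✓), payload 010011.
Byte 4: 0x9B = 10011011 (10xxxxxx ✓), payload 011011.
Concatenate: 000011111010011011011 = 0x1F4DB (21 bits → U+1F4DB).

U+1F4DB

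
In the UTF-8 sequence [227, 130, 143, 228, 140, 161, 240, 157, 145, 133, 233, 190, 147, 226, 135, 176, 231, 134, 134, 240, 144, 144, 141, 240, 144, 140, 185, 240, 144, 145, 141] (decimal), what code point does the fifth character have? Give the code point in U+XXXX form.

U+21F0

Offset 0: leading byte 0xE3 = 11100011 → 3-byte char #1 = E3 82 8F.
Offset 3: leading byte 0xE4 = 11100100 → 3-byte char #2 = E4 8C A1.
Offset 6: leading byte 0xF0 = 11110000 → 4-byte char #3 = F0 9D 91 85.
Offset 10: leading byte 0xE9 = 11101001 → 3-byte char #4 = E9 BE 93.
Offset 13: leading byte 0xE2 = 11100010 → 3-byte char #5 = E2 87 B0.
Leading byte 0xE2 = 11100010 matches 1110xxxx → 3-byte sequence.
Byte 1: 0xE2 = 11100010, payload 0010 (4 bits).
Byte 2: 0x87 = 10000111 (10xxxxxx ✓), payload 000111.
Byte 3: 0xB0 = 10110000 (10xxxxxx ✓), payload 110000.
Concatenate: 0010000111110000 = 0x21F0 (16 bits → U+21F0).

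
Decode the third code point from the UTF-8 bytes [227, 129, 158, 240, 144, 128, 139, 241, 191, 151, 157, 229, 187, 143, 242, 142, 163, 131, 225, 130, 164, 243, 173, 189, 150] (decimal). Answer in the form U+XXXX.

Offset 0: leading byte 0xE3 = 11100011 → 3-byte char #1 = E3 81 9E.
Offset 3: leading byte 0xF0 = 11110000 → 4-byte char #2 = F0 90 80 8B.
Offset 7: leading byte 0xF1 = 11110001 → 4-byte char #3 = F1 BF 97 9D.
Leading byte 0xF1 = 11110001 matches 11110xxx → 4-byte sequence.
Byte 1: 0xF1 = 11110001, payload 001 (3 bits).
Byte 2: 0xBF = 10111111 (10xxxxxx ✓), payload 111111.
Byte 3: 0x97 = 10010111 (10xxxxxx ✓), payload 010111.
Byte 4: 0x9D = 10011101 (10xxxxxx ✓), payload 011101.
Concatenate: 001111111010111011101 = 0x7F5DD (21 bits → U+7F5DD).

U+7F5DD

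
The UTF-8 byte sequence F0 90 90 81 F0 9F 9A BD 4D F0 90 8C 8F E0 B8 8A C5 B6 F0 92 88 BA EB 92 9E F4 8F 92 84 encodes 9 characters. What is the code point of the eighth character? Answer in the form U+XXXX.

U+B49E

Offset 0: leading byte 0xF0 = 11110000 → 4-byte char #1 = F0 90 90 81.
Offset 4: leading byte 0xF0 = 11110000 → 4-byte char #2 = F0 9F 9A BD.
Offset 8: leading byte 0x4D = 01001101 → 1-byte char #3 = 4D.
Offset 9: leading byte 0xF0 = 11110000 → 4-byte char #4 = F0 90 8C 8F.
Offset 13: leading byte 0xE0 = 11100000 → 3-byte char #5 = E0 B8 8A.
Offset 16: leading byte 0xC5 = 11000101 → 2-byte char #6 = C5 B6.
Offset 18: leading byte 0xF0 = 11110000 → 4-byte char #7 = F0 92 88 BA.
Offset 22: leading byte 0xEB = 11101011 → 3-byte char #8 = EB 92 9E.
Leading byte 0xEB = 11101011 matches 1110xxxx → 3-byte sequence.
Byte 1: 0xEB = 11101011, payload 1011 (4 bits).
Byte 2: 0x92 = 10010010 (10xxxxxx ✓), payload 010010.
Byte 3: 0x9E = 10011110 (10xxxxxx ✓), payload 011110.
Concatenate: 1011010010011110 = 0xB49E (16 bits → U+B49E).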